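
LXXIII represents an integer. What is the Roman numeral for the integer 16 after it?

LXXIII = 73
73 + 16 = 89

LXXXIX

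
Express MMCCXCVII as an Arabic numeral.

MMCCXCVII: M=1000, M=1000, C=100, C=100, XC=90, V=5, I=1, I=1
1000 + 1000 + 100 + 100 + 90 + 5 + 1 + 1 = 2297

2297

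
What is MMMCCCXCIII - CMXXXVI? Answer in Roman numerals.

MMMCCCXCIII = 3393
CMXXXVI = 936
3393 - 936 = 2457

MMCDLVII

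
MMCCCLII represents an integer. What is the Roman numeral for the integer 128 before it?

MMCCCLII = 2352
2352 - 128 = 2224

MMCCXXIV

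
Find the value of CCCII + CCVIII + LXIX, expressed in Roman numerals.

CCCII = 302, CCVIII = 208, LXIX = 69
302 + 208 = 510
510 + 69 = 579

DLXXIX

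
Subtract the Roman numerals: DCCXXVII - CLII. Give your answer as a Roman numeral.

DCCXXVII = 727
CLII = 152
727 - 152 = 575

DLXXV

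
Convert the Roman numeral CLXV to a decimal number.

CLXV: C=100, L=50, X=10, V=5
100 + 50 + 10 + 5 = 165

165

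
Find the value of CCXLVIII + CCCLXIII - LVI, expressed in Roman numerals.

CCXLVIII = 248, CCCLXIII = 363, LVI = 56
248 + 363 = 611
611 - 56 = 555

DLV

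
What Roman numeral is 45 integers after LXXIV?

LXXIV = 74
74 + 45 = 119

CXIX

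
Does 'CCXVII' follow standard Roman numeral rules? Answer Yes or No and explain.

'CCXVII': Check the rules: uses only the symbols I, V, X, L, C, D, M; no symbol is repeated more than three times in a row; V, L and D each appear at most once; no smaller symbol precedes a larger one (values never increase from left to right). Value: C (100) + C (100) + X (10) + V (5) + I (1) + I (1) = 217. So it is a valid standard Roman numeral.

Yes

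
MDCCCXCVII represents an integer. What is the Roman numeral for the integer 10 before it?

MDCCCXCVII = 1897
1897 - 10 = 1887

MDCCCLXXXVII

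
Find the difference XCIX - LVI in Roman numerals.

XCIX = 99
LVI = 56
99 - 56 = 43

XLIII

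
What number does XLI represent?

XLI: XL=40, I=1
40 + 1 = 41

41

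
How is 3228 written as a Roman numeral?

Convert 3228 to Roman numerals:
  3228 contains 3×1000 (MMM)
  228 contains 2×100 (CC)
  28 contains 2×10 (XX)
  8 contains 1×5 (V)
  3 contains 3×1 (III)

MMMCCXXVIII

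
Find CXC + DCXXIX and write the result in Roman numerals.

CXC = 190
DCXXIX = 629
190 + 629 = 819

DCCCXIX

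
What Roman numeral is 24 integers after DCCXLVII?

DCCXLVII = 747
747 + 24 = 771

DCCLXXI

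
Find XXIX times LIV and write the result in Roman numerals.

XXIX = 29
LIV = 54
29 × 54 = 1566

MDLXVI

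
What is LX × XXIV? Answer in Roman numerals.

LX = 60
XXIV = 24
60 × 24 = 1440

MCDXL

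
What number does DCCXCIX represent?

DCCXCIX: D=500, C=100, C=100, XC=90, IX=9
500 + 100 + 100 + 90 + 9 = 799

799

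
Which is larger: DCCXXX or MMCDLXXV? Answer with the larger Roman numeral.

DCCXXX = 730
MMCDLXXV = 2475
2475 is larger

MMCDLXXV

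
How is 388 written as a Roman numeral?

Convert 388 to Roman numerals:
  388 contains 3×100 (CCC)
  88 contains 1×50 (L)
  38 contains 3×10 (XXX)
  8 contains 1×5 (V)
  3 contains 3×1 (III)

CCCLXXXVIII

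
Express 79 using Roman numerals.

Convert 79 to Roman numerals:
  79 contains 1×50 (L)
  29 contains 2×10 (XX)
  9 contains 1×9 (IX)

LXXIX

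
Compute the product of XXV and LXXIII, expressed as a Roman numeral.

XXV = 25
LXXIII = 73
25 × 73 = 1825

MDCCCXXV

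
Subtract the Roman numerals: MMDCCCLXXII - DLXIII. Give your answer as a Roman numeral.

MMDCCCLXXII = 2872
DLXIII = 563
2872 - 563 = 2309

MMCCCIX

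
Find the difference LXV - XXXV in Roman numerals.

LXV = 65
XXXV = 35
65 - 35 = 30

XXX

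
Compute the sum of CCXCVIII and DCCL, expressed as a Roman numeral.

CCXCVIII = 298
DCCL = 750
298 + 750 = 1048

MXLVIII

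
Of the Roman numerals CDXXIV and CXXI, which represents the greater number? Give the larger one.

CDXXIV = 424
CXXI = 121
424 is larger

CDXXIV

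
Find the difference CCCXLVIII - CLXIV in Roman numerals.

CCCXLVIII = 348
CLXIV = 164
348 - 164 = 184

CLXXXIV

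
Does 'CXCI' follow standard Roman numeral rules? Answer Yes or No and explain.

'CXCI': Check the rules: uses only the symbols I, V, X, L, C, D, M; no symbol is repeated more than three times in a row; V, L and D each appear at most once; the only place a smaller symbol precedes a larger one is the allowed subtractive pair XC, the symbol right after such a pair (if any) is smaller than the pair's first symbol, and otherwise the values never increase from left to right. Value: C (100) + XC (90) + I (1) = 191. So it is a valid standard Roman numeral.

Yes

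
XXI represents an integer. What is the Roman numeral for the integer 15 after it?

XXI = 21
21 + 15 = 36

XXXVI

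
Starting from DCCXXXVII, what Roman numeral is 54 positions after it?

DCCXXXVII = 737
737 + 54 = 791

DCCXCI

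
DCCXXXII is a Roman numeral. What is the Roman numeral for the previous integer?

DCCXXXII = 732; previous is 731

DCCXXXI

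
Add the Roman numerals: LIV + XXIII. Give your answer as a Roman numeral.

LIV = 54
XXIII = 23
54 + 23 = 77

LXXVII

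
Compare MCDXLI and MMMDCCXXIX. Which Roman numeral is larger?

MCDXLI = 1441
MMMDCCXXIX = 3729
3729 is larger

MMMDCCXXIX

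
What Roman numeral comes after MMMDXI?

MMMDXI = 3511, so the next integer is 3511 + 1 = 3512

MMMDXII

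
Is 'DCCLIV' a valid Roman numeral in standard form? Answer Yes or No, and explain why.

'DCCLIV': Check the rules: uses only the symbols I, V, X, L, C, D, M; no symbol is repeated more than three times in a row; V, L and D each appear at most once; the only place a smaller symbol precedes a larger one is the allowed subtractive pair IV, the symbol right after such a pair (if any) is smaller than the pair's first symbol, and otherwise the values never increase from left to right. Value: D (500) + C (100) + C (100) + L (50) + IV (4) = 754. So it is a valid standard Roman numeral.

Yes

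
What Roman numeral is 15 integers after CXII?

CXII = 112
112 + 15 = 127

CXXVII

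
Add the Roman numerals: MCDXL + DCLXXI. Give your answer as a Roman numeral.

MCDXL = 1440
DCLXXI = 671
1440 + 671 = 2111

MMCXI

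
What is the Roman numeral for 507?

Convert 507 to Roman numerals:
  507 contains 1×500 (D)
  7 contains 1×5 (V)
  2 contains 2×1 (II)

DVII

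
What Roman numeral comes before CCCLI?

CCCLI = 351, so the previous integer is 351 - 1 = 350

CCCL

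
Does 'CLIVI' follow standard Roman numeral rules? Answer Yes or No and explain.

'CLIVI': I cannot come right after the subtractive pair IV: once I is subtracted in IV, the next symbol must be smaller than I

No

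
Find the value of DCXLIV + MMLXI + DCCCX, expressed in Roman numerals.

DCXLIV = 644, MMLXI = 2061, DCCCX = 810
644 + 2061 = 2705
2705 + 810 = 3515

MMMDXV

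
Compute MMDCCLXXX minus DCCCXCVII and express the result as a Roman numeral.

MMDCCLXXX = 2780
DCCCXCVII = 897
2780 - 897 = 1883

MDCCCLXXXIII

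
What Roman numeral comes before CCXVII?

CCXVII = 217, so the previous integer is 217 - 1 = 216

CCXVI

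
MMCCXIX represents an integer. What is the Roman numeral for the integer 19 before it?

MMCCXIX = 2219
2219 - 19 = 2200

MMCC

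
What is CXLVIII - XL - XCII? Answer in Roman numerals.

CXLVIII = 148, XL = 40, XCII = 92
148 - 40 = 108
108 - 92 = 16

XVI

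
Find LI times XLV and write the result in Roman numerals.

LI = 51
XLV = 45
51 × 45 = 2295

MMCCXCV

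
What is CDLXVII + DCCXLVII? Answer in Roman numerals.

CDLXVII = 467
DCCXLVII = 747
467 + 747 = 1214

MCCXIV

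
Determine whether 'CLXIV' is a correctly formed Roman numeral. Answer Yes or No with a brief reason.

'CLXIV': Check the rules: uses only the symbols I, V, X, L, C, D, M; no symbol is repeated more than three times in a row; V, L and D each appear at most once; the only place a smaller symbol precedes a larger one is the allowed subtractive pair IV, the symbol right after such a pair (if any) is smaller than the pair's first symbol, and otherwise the values never increase from left to right. Value: C (100) + L (50) + X (10) + IV (4) = 164. So it is a valid standard Roman numeral.

Yes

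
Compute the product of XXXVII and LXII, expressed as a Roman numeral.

XXXVII = 37
LXII = 62
37 × 62 = 2294

MMCCXCIV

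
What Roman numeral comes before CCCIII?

CCCIII = 303, so the previous integer is 303 - 1 = 302

CCCII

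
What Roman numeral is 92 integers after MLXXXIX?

MLXXXIX = 1089
1089 + 92 = 1181

MCLXXXI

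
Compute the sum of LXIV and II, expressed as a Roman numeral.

LXIV = 64
II = 2
64 + 2 = 66

LXVI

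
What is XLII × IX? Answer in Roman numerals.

XLII = 42
IX = 9
42 × 9 = 378

CCCLXXVIII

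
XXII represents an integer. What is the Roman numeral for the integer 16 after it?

XXII = 22
22 + 16 = 38

XXXVIII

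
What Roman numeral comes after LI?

LI = 51, so the next integer is 51 + 1 = 52

LII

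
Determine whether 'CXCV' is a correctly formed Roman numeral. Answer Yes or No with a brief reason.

'CXCV': Check the rules: uses only the symbols I, V, X, L, C, D, M; no symbol is repeated more than three times in a row; V, L and D each appear at most once; the only place a smaller symbol precedes a larger one is the allowed subtractive pair XC, the symbol right after such a pair (if any) is smaller than the pair's first symbol, and otherwise the values never increase from left to right. Value: C (100) + XC (90) + V (5) = 195. So it is a valid standard Roman numeral.

Yes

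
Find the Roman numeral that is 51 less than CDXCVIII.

CDXCVIII = 498
498 - 51 = 447

CDXLVII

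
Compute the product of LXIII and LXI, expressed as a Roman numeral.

LXIII = 63
LXI = 61
63 × 61 = 3843

MMMDCCCXLIII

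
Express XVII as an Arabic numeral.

XVII: X=10, V=5, I=1, I=1
10 + 5 + 1 + 1 = 17

17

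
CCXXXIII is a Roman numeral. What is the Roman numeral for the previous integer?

CCXXXIII = 233, so the previous integer is 233 - 1 = 232

CCXXXII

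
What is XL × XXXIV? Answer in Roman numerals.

XL = 40
XXXIV = 34
40 × 34 = 1360

MCCCLX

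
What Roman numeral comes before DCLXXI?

DCLXXI = 671, so the previous integer is 671 - 1 = 670

DCLXX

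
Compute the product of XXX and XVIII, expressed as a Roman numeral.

XXX = 30
XVIII = 18
30 × 18 = 540

DXL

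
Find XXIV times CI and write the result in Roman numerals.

XXIV = 24
CI = 101
24 × 101 = 2424

MMCDXXIV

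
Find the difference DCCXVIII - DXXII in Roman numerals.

DCCXVIII = 718
DXXII = 522
718 - 522 = 196

CXCVI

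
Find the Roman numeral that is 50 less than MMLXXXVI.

MMLXXXVI = 2086
2086 - 50 = 2036

MMXXXVI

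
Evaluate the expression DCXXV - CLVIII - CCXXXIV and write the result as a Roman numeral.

DCXXV = 625, CLVIII = 158, CCXXXIV = 234
625 - 158 = 467
467 - 234 = 233

CCXXXIII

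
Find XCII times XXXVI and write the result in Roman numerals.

XCII = 92
XXXVI = 36
92 × 36 = 3312

MMMCCCXII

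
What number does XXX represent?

XXX: X=10, X=10, X=10
10 + 10 + 10 = 30

30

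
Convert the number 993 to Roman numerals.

Convert 993 to Roman numerals:
  993 contains 1×900 (CM)
  93 contains 1×90 (XC)
  3 contains 3×1 (III)

CMXCIII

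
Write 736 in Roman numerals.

Convert 736 to Roman numerals:
  736 contains 1×500 (D)
  236 contains 2×100 (CC)
  36 contains 3×10 (XXX)
  6 contains 1×5 (V)
  1 contains 1×1 (I)

DCCXXXVI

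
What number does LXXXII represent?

LXXXII: L=50, X=10, X=10, X=10, I=1, I=1
50 + 10 + 10 + 10 + 1 + 1 = 82

82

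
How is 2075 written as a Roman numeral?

Convert 2075 to Roman numerals:
  2075 contains 2×1000 (MM)
  75 contains 1×50 (L)
  25 contains 2×10 (XX)
  5 contains 1×5 (V)

MMLXXV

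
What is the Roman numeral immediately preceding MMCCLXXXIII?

MMCCLXXXIII = 2283, so the previous integer is 2283 - 1 = 2282

MMCCLXXXII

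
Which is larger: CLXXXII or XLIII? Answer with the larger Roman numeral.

CLXXXII = 182
XLIII = 43
182 is larger

CLXXXII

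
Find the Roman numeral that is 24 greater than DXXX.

DXXX = 530
530 + 24 = 554

DLIV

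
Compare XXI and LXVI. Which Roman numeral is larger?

XXI = 21
LXVI = 66
66 is larger

LXVI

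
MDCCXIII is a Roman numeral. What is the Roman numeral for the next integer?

MDCCXIII = 1713; next is 1714

MDCCXIV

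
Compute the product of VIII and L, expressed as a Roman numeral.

VIII = 8
L = 50
8 × 50 = 400

CD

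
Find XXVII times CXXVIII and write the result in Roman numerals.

XXVII = 27
CXXVIII = 128
27 × 128 = 3456

MMMCDLVI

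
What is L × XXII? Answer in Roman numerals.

L = 50
XXII = 22
50 × 22 = 1100

MC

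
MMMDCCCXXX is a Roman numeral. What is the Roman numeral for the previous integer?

MMMDCCCXXX = 3830; previous is 3829

MMMDCCCXXIX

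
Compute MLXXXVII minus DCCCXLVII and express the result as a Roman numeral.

MLXXXVII = 1087
DCCCXLVII = 847
1087 - 847 = 240

CCXL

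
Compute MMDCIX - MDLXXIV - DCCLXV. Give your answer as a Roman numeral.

MMDCIX = 2609, MDLXXIV = 1574, DCCLXV = 765
2609 - 1574 = 1035
1035 - 765 = 270

CCLXX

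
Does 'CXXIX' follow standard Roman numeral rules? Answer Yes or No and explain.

'CXXIX': Check the rules: uses only the symbols I, V, X, L, C, D, M; no symbol is repeated more than three times in a row; V, L and D each appear at most once; the only place a smaller symbol precedes a larger one is the allowed subtractive pair IX, the symbol right after such a pair (if any) is smaller than the pair's first symbol, and otherwise the values never increase from left to right. Value: C (100) + X (10) + X (10) + IX (9) = 129. So it is a valid standard Roman numeral.

Yes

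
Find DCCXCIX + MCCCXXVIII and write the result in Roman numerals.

DCCXCIX = 799
MCCCXXVIII = 1328
799 + 1328 = 2127

MMCXXVII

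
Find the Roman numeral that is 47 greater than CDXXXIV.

CDXXXIV = 434
434 + 47 = 481

CDLXXXI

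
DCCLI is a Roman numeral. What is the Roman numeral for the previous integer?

DCCLI = 751, so the previous integer is 751 - 1 = 750

DCCL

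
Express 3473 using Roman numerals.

Convert 3473 to Roman numerals:
  3473 contains 3×1000 (MMM)
  473 contains 1×400 (CD)
  73 contains 1×50 (L)
  23 contains 2×10 (XX)
  3 contains 3×1 (III)

MMMCDLXXIII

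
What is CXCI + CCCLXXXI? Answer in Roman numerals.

CXCI = 191
CCCLXXXI = 381
191 + 381 = 572

DLXXII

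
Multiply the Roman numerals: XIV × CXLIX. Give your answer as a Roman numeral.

XIV = 14
CXLIX = 149
14 × 149 = 2086

MMLXXXVI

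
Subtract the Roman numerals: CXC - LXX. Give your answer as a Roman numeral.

CXC = 190
LXX = 70
190 - 70 = 120

CXX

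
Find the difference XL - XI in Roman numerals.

XL = 40
XI = 11
40 - 11 = 29

XXIX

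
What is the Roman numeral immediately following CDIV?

CDIV = 404; next is 405

CDV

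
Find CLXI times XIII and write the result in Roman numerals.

CLXI = 161
XIII = 13
161 × 13 = 2093

MMXCIII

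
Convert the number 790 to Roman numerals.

Convert 790 to Roman numerals:
  790 contains 1×500 (D)
  290 contains 2×100 (CC)
  90 contains 1×90 (XC)

DCCXC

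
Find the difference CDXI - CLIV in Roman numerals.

CDXI = 411
CLIV = 154
411 - 154 = 257

CCLVII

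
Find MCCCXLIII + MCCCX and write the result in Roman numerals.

MCCCXLIII = 1343
MCCCX = 1310
1343 + 1310 = 2653

MMDCLIII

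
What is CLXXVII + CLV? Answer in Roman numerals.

CLXXVII = 177
CLV = 155
177 + 155 = 332

CCCXXXII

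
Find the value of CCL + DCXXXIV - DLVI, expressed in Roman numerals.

CCL = 250, DCXXXIV = 634, DLVI = 556
250 + 634 = 884
884 - 556 = 328

CCCXXVIII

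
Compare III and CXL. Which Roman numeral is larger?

III = 3
CXL = 140
140 is larger

CXL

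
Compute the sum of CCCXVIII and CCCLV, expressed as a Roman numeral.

CCCXVIII = 318
CCCLV = 355
318 + 355 = 673

DCLXXIII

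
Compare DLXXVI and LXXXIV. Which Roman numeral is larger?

DLXXVI = 576
LXXXIV = 84
576 is larger

DLXXVI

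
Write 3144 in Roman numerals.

Convert 3144 to Roman numerals:
  3144 contains 3×1000 (MMM)
  144 contains 1×100 (C)
  44 contains 1×40 (XL)
  4 contains 1×4 (IV)

MMMCXLIV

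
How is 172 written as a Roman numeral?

Convert 172 to Roman numerals:
  172 contains 1×100 (C)
  72 contains 1×50 (L)
  22 contains 2×10 (XX)
  2 contains 2×1 (II)

CLXXII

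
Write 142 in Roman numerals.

Convert 142 to Roman numerals:
  142 contains 1×100 (C)
  42 contains 1×40 (XL)
  2 contains 2×1 (II)

CXLII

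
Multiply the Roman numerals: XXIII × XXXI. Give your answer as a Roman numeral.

XXIII = 23
XXXI = 31
23 × 31 = 713

DCCXIII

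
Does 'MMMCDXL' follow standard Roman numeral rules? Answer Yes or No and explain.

'MMMCDXL': Check the rules: uses only the symbols I, V, X, L, C, D, M; no symbol is repeated more than three times in a row; V, L and D each appear at most once; the only places a smaller symbol precedes a larger one are the allowed subtractive pairs CD, XL, the symbol right after such a pair (if any) is smaller than the pair's first symbol, and otherwise the values never increase from left to right. Value: M (1000) + M (1000) + M (1000) + CD (400) + XL (40) = 3440. So it is a valid standard Roman numeral.

Yes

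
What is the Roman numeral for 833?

Convert 833 to Roman numerals:
  833 contains 1×500 (D)
  333 contains 3×100 (CCC)
  33 contains 3×10 (XXX)
  3 contains 3×1 (III)

DCCCXXXIII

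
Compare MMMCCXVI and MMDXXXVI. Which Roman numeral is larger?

MMMCCXVI = 3216
MMDXXXVI = 2536
3216 is larger

MMMCCXVI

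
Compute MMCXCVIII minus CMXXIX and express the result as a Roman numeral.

MMCXCVIII = 2198
CMXXIX = 929
2198 - 929 = 1269

MCCLXIX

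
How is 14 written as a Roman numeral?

Convert 14 to Roman numerals:
  14 contains 1×10 (X)
  4 contains 1×4 (IV)

XIV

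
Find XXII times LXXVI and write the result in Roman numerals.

XXII = 22
LXXVI = 76
22 × 76 = 1672

MDCLXXII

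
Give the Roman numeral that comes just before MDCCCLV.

MDCCCLV = 1855, so the previous integer is 1855 - 1 = 1854

MDCCCLIV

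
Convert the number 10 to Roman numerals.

Convert 10 to Roman numerals:
  10 contains 1×10 (X)

X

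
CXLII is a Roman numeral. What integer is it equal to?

CXLII: C=100, XL=40, I=1, I=1
100 + 40 + 1 + 1 = 142

142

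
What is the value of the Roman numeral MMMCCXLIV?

MMMCCXLIV: M=1000, M=1000, M=1000, C=100, C=100, XL=40, IV=4
1000 + 1000 + 1000 + 100 + 100 + 40 + 4 = 3244

3244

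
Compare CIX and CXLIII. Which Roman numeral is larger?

CIX = 109
CXLIII = 143
143 is larger

CXLIII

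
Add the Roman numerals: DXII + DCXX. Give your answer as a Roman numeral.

DXII = 512
DCXX = 620
512 + 620 = 1132

MCXXXII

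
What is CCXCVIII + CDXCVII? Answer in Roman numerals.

CCXCVIII = 298
CDXCVII = 497
298 + 497 = 795

DCCXCV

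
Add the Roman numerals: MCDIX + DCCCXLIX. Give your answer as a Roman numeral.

MCDIX = 1409
DCCCXLIX = 849
1409 + 849 = 2258

MMCCLVIII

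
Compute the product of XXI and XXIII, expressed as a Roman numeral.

XXI = 21
XXIII = 23
21 × 23 = 483

CDLXXXIII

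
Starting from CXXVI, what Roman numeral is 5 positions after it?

CXXVI = 126
126 + 5 = 131

CXXXI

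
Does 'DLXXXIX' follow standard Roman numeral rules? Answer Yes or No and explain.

'DLXXXIX': Check the rules: uses only the symbols I, V, X, L, C, D, M; no symbol is repeated more than three times in a row; V, L and D each appear at most once; the only place a smaller symbol precedes a larger one is the allowed subtractive pair IX, the symbol right after such a pair (if any) is smaller than the pair's first symbol, and otherwise the values never increase from left to right. Value: D (500) + L (50) + X (10) + X (10) + X (10) + IX (9) = 589. So it is a valid standard Roman numeral.

Yes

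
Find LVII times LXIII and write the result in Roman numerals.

LVII = 57
LXIII = 63
57 × 63 = 3591

MMMDXCI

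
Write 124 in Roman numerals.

Convert 124 to Roman numerals:
  124 contains 1×100 (C)
  24 contains 2×10 (XX)
  4 contains 1×4 (IV)

CXXIV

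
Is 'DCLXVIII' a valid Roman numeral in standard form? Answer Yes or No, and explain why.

'DCLXVIII': Check the rules: uses only the symbols I, V, X, L, C, D, M; no symbol is repeated more than three times in a row; V, L and D each appear at most once; no smaller symbol precedes a larger one (values never increase from left to right). Value: D (500) + C (100) + L (50) + X (10) + V (5) + I (1) + I (1) + I (1) = 668. So it is a valid standard Roman numeral.

Yes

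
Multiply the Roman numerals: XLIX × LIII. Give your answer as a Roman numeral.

XLIX = 49
LIII = 53
49 × 53 = 2597

MMDXCVII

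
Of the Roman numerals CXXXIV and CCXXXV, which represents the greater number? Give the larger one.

CXXXIV = 134
CCXXXV = 235
235 is larger

CCXXXV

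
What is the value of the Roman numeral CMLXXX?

CMLXXX: CM=900, L=50, X=10, X=10, X=10
900 + 50 + 10 + 10 + 10 = 980

980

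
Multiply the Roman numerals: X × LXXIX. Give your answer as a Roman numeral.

X = 10
LXXIX = 79
10 × 79 = 790

DCCXC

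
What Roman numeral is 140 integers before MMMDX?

MMMDX = 3510
3510 - 140 = 3370

MMMCCCLXX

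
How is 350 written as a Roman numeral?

Convert 350 to Roman numerals:
  350 contains 3×100 (CCC)
  50 contains 1×50 (L)

CCCL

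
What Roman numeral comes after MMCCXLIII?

MMCCXLIII = 2243, so the next integer is 2243 + 1 = 2244

MMCCXLIV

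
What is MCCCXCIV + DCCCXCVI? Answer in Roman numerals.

MCCCXCIV = 1394
DCCCXCVI = 896
1394 + 896 = 2290

MMCCXC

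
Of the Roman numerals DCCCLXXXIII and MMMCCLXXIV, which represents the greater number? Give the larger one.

DCCCLXXXIII = 883
MMMCCLXXIV = 3274
3274 is larger

MMMCCLXXIV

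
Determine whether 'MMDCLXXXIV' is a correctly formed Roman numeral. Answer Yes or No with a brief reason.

'MMDCLXXXIV': Check the rules: uses only the symbols I, V, X, L, C, D, M; no symbol is repeated more than three times in a row; V, L and D each appear at most once; the only place a smaller symbol precedes a larger one is the allowed subtractive pair IV, the symbol right after such a pair (if any) is smaller than the pair's first symbol, and otherwise the values never increase from left to right. Value: M (1000) + M (1000) + D (500) + C (100) + L (50) + X (10) + X (10) + X (10) + IV (4) = 2684. So it is a valid standard Roman numeral.

Yes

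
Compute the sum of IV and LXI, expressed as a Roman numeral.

IV = 4
LXI = 61
4 + 61 = 65

LXV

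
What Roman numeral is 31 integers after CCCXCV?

CCCXCV = 395
395 + 31 = 426

CDXXVI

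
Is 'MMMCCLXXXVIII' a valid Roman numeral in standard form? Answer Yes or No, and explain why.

'MMMCCLXXXVIII': Check the rules: uses only the symbols I, V, X, L, C, D, M; no symbol is repeated more than three times in a row; V, L and D each appear at most once; no smaller symbol precedes a larger one (values never increase from left to right). Value: M (1000) + M (1000) + M (1000) + C (100) + C (100) + L (50) + X (10) + X (10) + X (10) + V (5) + I (1) + I (1) + I (1) = 3288. So it is a valid standard Roman numeral.

Yes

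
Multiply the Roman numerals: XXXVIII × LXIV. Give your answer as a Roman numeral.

XXXVIII = 38
LXIV = 64
38 × 64 = 2432

MMCDXXXII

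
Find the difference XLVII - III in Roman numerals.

XLVII = 47
III = 3
47 - 3 = 44

XLIV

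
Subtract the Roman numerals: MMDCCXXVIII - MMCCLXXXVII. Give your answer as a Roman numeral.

MMDCCXXVIII = 2728
MMCCLXXXVII = 2287
2728 - 2287 = 441

CDXLI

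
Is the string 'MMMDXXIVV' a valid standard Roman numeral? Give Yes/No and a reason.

'MMMDXXIVV': V should not appear more than once

No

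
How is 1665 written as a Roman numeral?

Convert 1665 to Roman numerals:
  1665 contains 1×1000 (M)
  665 contains 1×500 (D)
  165 contains 1×100 (C)
  65 contains 1×50 (L)
  15 contains 1×10 (X)
  5 contains 1×5 (V)

MDCLXV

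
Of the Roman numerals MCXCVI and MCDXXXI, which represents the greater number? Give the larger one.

MCXCVI = 1196
MCDXXXI = 1431
1431 is larger

MCDXXXI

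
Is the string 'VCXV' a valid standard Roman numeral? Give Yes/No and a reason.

'VCXV': V should not appear more than once

No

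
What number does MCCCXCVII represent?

MCCCXCVII: M=1000, C=100, C=100, C=100, XC=90, V=5, I=1, I=1
1000 + 100 + 100 + 100 + 90 + 5 + 1 + 1 = 1397

1397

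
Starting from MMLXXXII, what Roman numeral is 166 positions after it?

MMLXXXII = 2082
2082 + 166 = 2248

MMCCXLVIII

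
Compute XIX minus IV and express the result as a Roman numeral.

XIX = 19
IV = 4
19 - 4 = 15

XV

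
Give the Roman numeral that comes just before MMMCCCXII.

MMMCCCXII = 3312, so the previous integer is 3312 - 1 = 3311

MMMCCCXI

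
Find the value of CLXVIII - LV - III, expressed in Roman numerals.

CLXVIII = 168, LV = 55, III = 3
168 - 55 = 113
113 - 3 = 110

CX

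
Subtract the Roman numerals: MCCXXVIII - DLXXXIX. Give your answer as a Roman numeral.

MCCXXVIII = 1228
DLXXXIX = 589
1228 - 589 = 639

DCXXXIX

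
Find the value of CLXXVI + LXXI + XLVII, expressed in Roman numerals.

CLXXVI = 176, LXXI = 71, XLVII = 47
176 + 71 = 247
247 + 47 = 294

CCXCIV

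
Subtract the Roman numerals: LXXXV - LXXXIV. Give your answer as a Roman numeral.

LXXXV = 85
LXXXIV = 84
85 - 84 = 1

I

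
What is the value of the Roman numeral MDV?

MDV: M=1000, D=500, V=5
1000 + 500 + 5 = 1505

1505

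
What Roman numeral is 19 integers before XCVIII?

XCVIII = 98
98 - 19 = 79

LXXIX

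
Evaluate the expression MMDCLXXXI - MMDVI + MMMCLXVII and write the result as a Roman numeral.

MMDCLXXXI = 2681, MMDVI = 2506, MMMCLXVII = 3167
2681 - 2506 = 175
175 + 3167 = 3342

MMMCCCXLII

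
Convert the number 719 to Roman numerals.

Convert 719 to Roman numerals:
  719 contains 1×500 (D)
  219 contains 2×100 (CC)
  19 contains 1×10 (X)
  9 contains 1×9 (IX)

DCCXIX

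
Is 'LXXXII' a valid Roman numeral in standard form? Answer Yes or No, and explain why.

'LXXXII': Check the rules: uses only the symbols I, V, X, L, C, D, M; no symbol is repeated more than three times in a row; V, L and D each appear at most once; no smaller symbol precedes a larger one (values never increase from left to right). Value: L (50) + X (10) + X (10) + X (10) + I (1) + I (1) = 82. So it is a valid standard Roman numeral.

Yes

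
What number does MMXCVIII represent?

MMXCVIII: M=1000, M=1000, XC=90, V=5, I=1, I=1, I=1
1000 + 1000 + 90 + 5 + 1 + 1 + 1 = 2098

2098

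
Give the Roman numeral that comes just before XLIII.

XLIII = 43; previous is 42

XLII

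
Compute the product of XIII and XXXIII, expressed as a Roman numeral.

XIII = 13
XXXIII = 33
13 × 33 = 429

CDXXIX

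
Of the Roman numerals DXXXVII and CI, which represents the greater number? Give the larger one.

DXXXVII = 537
CI = 101
537 is larger

DXXXVII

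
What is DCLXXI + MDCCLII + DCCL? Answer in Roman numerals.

DCLXXI = 671, MDCCLII = 1752, DCCL = 750
671 + 1752 = 2423
2423 + 750 = 3173

MMMCLXXIII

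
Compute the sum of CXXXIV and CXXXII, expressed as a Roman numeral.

CXXXIV = 134
CXXXII = 132
134 + 132 = 266

CCLXVI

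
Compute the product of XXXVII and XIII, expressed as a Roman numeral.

XXXVII = 37
XIII = 13
37 × 13 = 481

CDLXXXI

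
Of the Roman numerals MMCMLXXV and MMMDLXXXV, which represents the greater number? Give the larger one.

MMCMLXXV = 2975
MMMDLXXXV = 3585
3585 is larger

MMMDLXXXV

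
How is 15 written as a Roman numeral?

Convert 15 to Roman numerals:
  15 contains 1×10 (X)
  5 contains 1×5 (V)

XV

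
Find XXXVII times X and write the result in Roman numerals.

XXXVII = 37
X = 10
37 × 10 = 370

CCCLXX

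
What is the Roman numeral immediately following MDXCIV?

MDXCIV = 1594; next is 1595

MDXCV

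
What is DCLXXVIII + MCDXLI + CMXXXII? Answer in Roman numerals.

DCLXXVIII = 678, MCDXLI = 1441, CMXXXII = 932
678 + 1441 = 2119
2119 + 932 = 3051

MMMLI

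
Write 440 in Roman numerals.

Convert 440 to Roman numerals:
  440 contains 1×400 (CD)
  40 contains 1×40 (XL)

CDXL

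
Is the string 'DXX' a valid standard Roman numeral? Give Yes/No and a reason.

'DXX': Check the rules: uses only the symbols I, V, X, L, C, D, M; no symbol is repeated more than three times in a row; V, L and D each appear at most once; no smaller symbol precedes a larger one (values never increase from left to right). Value: D (500) + X (10) + X (10) = 520. So it is a valid standard Roman numeral.

Yes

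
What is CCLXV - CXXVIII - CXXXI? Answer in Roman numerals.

CCLXV = 265, CXXVIII = 128, CXXXI = 131
265 - 128 = 137
137 - 131 = 6

VI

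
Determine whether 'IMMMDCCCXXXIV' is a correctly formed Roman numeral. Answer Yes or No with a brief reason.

'IMMMDCCCXXXIV': Invalid subtractive combination: IM

No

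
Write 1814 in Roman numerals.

Convert 1814 to Roman numerals:
  1814 contains 1×1000 (M)
  814 contains 1×500 (D)
  314 contains 3×100 (CCC)
  14 contains 1×10 (X)
  4 contains 1×4 (IV)

MDCCCXIV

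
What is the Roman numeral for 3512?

Convert 3512 to Roman numerals:
  3512 contains 3×1000 (MMM)
  512 contains 1×500 (D)
  12 contains 1×10 (X)
  2 contains 2×1 (II)

MMMDXII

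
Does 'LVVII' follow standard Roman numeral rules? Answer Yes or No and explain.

'LVVII': V should not appear more than once

No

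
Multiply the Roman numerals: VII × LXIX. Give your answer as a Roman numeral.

VII = 7
LXIX = 69
7 × 69 = 483

CDLXXXIII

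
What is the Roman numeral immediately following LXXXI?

LXXXI = 81, so the next integer is 81 + 1 = 82

LXXXII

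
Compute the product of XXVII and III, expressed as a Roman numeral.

XXVII = 27
III = 3
27 × 3 = 81

LXXXI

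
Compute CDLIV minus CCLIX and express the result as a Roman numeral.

CDLIV = 454
CCLIX = 259
454 - 259 = 195

CXCV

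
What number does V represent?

V: V=5

5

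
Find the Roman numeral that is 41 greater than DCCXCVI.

DCCXCVI = 796
796 + 41 = 837

DCCCXXXVII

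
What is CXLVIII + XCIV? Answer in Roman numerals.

CXLVIII = 148
XCIV = 94
148 + 94 = 242

CCXLII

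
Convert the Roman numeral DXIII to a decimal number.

DXIII: D=500, X=10, I=1, I=1, I=1
500 + 10 + 1 + 1 + 1 = 513

513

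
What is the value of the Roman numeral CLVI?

CLVI: C=100, L=50, V=5, I=1
100 + 50 + 5 + 1 = 156

156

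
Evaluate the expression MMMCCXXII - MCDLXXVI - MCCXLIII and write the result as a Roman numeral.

MMMCCXXII = 3222, MCDLXXVI = 1476, MCCXLIII = 1243
3222 - 1476 = 1746
1746 - 1243 = 503

DIII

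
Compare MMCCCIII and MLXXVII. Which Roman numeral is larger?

MMCCCIII = 2303
MLXXVII = 1077
2303 is larger

MMCCCIII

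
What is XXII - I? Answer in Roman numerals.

XXII = 22
I = 1
22 - 1 = 21

XXI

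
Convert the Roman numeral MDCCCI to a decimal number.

MDCCCI: M=1000, D=500, C=100, C=100, C=100, I=1
1000 + 500 + 100 + 100 + 100 + 1 = 1801

1801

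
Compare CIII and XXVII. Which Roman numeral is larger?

CIII = 103
XXVII = 27
103 is larger

CIII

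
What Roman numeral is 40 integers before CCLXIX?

CCLXIX = 269
269 - 40 = 229

CCXXIX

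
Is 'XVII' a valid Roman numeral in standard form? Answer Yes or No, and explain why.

'XVII': Check the rules: uses only the symbols I, V, X, L, C, D, M; no symbol is repeated more than three times in a row; V, L and D each appear at most once; no smaller symbol precedes a larger one (values never increase from left to right). Value: X (10) + V (5) + I (1) + I (1) = 17. So it is a valid standard Roman numeral.

Yes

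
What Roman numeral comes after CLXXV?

CLXXV = 175, so the next integer is 175 + 1 = 176

CLXXVI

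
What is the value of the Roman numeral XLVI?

XLVI: XL=40, V=5, I=1
40 + 5 + 1 = 46

46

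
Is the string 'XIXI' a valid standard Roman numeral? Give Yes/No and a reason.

'XIXI': I cannot come right after the subtractive pair IX: once I is subtracted in IX, the next symbol must be smaller than I

No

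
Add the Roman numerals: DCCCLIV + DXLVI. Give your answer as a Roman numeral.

DCCCLIV = 854
DXLVI = 546
854 + 546 = 1400

MCD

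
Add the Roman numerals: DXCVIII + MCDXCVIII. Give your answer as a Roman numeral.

DXCVIII = 598
MCDXCVIII = 1498
598 + 1498 = 2096

MMXCVI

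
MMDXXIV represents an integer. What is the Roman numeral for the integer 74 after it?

MMDXXIV = 2524
2524 + 74 = 2598

MMDXCVIII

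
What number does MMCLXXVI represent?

MMCLXXVI: M=1000, M=1000, C=100, L=50, X=10, X=10, V=5, I=1
1000 + 1000 + 100 + 50 + 10 + 10 + 5 + 1 = 2176

2176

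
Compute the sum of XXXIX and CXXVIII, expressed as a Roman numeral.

XXXIX = 39
CXXVIII = 128
39 + 128 = 167

CLXVII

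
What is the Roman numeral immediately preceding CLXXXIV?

CLXXXIV = 184; previous is 183

CLXXXIII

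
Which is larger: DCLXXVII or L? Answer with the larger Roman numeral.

DCLXXVII = 677
L = 50
677 is larger

DCLXXVII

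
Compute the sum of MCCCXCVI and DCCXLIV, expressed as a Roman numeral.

MCCCXCVI = 1396
DCCXLIV = 744
1396 + 744 = 2140

MMCXL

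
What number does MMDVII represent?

MMDVII: M=1000, M=1000, D=500, V=5, I=1, I=1
1000 + 1000 + 500 + 5 + 1 + 1 = 2507

2507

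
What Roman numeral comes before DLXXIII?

DLXXIII = 573; previous is 572

DLXXII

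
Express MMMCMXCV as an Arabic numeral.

MMMCMXCV: M=1000, M=1000, M=1000, CM=900, XC=90, V=5
1000 + 1000 + 1000 + 900 + 90 + 5 = 3995

3995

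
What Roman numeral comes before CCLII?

CCLII = 252, so the previous integer is 252 - 1 = 251

CCLI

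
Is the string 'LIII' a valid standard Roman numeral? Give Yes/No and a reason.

'LIII': Check the rules: uses only the symbols I, V, X, L, C, D, M; no symbol is repeated more than three times in a row; V, L and D each appear at most once; no smaller symbol precedes a larger one (values never increase from left to right). Value: L (50) + I (1) + I (1) + I (1) = 53. So it is a valid standard Roman numeral.

Yes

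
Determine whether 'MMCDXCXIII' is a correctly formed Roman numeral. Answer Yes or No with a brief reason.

'MMCDXCXIII': X cannot come right after the subtractive pair XC: once X is subtracted in XC, the next symbol must be smaller than X

No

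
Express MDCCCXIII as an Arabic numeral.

MDCCCXIII: M=1000, D=500, C=100, C=100, C=100, X=10, I=1, I=1, I=1
1000 + 500 + 100 + 100 + 100 + 10 + 1 + 1 + 1 = 1813

1813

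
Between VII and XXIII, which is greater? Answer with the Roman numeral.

VII = 7
XXIII = 23
23 is larger

XXIII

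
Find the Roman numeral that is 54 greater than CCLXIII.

CCLXIII = 263
263 + 54 = 317

CCCXVII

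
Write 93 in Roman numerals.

Convert 93 to Roman numerals:
  93 contains 1×90 (XC)
  3 contains 3×1 (III)

XCIII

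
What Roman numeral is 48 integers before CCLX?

CCLX = 260
260 - 48 = 212

CCXII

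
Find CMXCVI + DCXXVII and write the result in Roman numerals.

CMXCVI = 996
DCXXVII = 627
996 + 627 = 1623

MDCXXIII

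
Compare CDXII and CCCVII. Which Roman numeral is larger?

CDXII = 412
CCCVII = 307
412 is larger

CDXII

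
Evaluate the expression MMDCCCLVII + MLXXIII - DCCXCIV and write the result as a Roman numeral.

MMDCCCLVII = 2857, MLXXIII = 1073, DCCXCIV = 794
2857 + 1073 = 3930
3930 - 794 = 3136

MMMCXXXVI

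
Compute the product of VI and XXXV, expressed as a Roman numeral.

VI = 6
XXXV = 35
6 × 35 = 210

CCX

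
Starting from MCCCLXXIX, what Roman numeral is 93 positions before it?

MCCCLXXIX = 1379
1379 - 93 = 1286

MCCLXXXVI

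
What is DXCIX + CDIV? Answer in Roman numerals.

DXCIX = 599
CDIV = 404
599 + 404 = 1003

MIII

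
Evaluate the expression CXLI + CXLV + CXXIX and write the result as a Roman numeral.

CXLI = 141, CXLV = 145, CXXIX = 129
141 + 145 = 286
286 + 129 = 415

CDXV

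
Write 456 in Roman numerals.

Convert 456 to Roman numerals:
  456 contains 1×400 (CD)
  56 contains 1×50 (L)
  6 contains 1×5 (V)
  1 contains 1×1 (I)

CDLVI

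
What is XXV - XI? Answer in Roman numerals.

XXV = 25
XI = 11
25 - 11 = 14

XIV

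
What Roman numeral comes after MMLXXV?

MMLXXV = 2075, so the next integer is 2075 + 1 = 2076

MMLXXVI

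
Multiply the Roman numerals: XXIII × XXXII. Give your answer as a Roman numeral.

XXIII = 23
XXXII = 32
23 × 32 = 736

DCCXXXVI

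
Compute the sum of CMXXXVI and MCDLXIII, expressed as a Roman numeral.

CMXXXVI = 936
MCDLXIII = 1463
936 + 1463 = 2399

MMCCCXCIX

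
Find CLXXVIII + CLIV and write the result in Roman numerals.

CLXXVIII = 178
CLIV = 154
178 + 154 = 332

CCCXXXII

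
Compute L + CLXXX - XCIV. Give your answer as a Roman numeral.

L = 50, CLXXX = 180, XCIV = 94
50 + 180 = 230
230 - 94 = 136

CXXXVI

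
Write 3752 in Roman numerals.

Convert 3752 to Roman numerals:
  3752 contains 3×1000 (MMM)
  752 contains 1×500 (D)
  252 contains 2×100 (CC)
  52 contains 1×50 (L)
  2 contains 2×1 (II)

MMMDCCLII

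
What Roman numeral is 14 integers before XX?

XX = 20
20 - 14 = 6

VI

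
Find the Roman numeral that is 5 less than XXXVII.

XXXVII = 37
37 - 5 = 32

XXXII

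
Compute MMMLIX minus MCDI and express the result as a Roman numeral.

MMMLIX = 3059
MCDI = 1401
3059 - 1401 = 1658

MDCLVIII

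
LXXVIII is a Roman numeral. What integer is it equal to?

LXXVIII: L=50, X=10, X=10, V=5, I=1, I=1, I=1
50 + 10 + 10 + 5 + 1 + 1 + 1 = 78

78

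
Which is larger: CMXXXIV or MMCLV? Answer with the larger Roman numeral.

CMXXXIV = 934
MMCLV = 2155
2155 is larger

MMCLV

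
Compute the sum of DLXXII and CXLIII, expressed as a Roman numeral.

DLXXII = 572
CXLIII = 143
572 + 143 = 715

DCCXV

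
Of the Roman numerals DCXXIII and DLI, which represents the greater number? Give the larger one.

DCXXIII = 623
DLI = 551
623 is larger

DCXXIII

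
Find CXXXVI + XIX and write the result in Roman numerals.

CXXXVI = 136
XIX = 19
136 + 19 = 155

CLV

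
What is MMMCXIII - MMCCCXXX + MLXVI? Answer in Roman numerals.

MMMCXIII = 3113, MMCCCXXX = 2330, MLXVI = 1066
3113 - 2330 = 783
783 + 1066 = 1849

MDCCCXLIX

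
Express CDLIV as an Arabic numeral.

CDLIV: CD=400, L=50, IV=4
400 + 50 + 4 = 454

454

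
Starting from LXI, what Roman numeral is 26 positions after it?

LXI = 61
61 + 26 = 87

LXXXVII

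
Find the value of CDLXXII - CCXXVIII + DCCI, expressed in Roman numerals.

CDLXXII = 472, CCXXVIII = 228, DCCI = 701
472 - 228 = 244
244 + 701 = 945

CMXLV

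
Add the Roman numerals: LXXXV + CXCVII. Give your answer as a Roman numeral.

LXXXV = 85
CXCVII = 197
85 + 197 = 282

CCLXXXII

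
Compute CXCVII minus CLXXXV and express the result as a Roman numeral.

CXCVII = 197
CLXXXV = 185
197 - 185 = 12

XII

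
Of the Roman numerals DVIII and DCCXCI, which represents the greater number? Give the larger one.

DVIII = 508
DCCXCI = 791
791 is larger

DCCXCI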